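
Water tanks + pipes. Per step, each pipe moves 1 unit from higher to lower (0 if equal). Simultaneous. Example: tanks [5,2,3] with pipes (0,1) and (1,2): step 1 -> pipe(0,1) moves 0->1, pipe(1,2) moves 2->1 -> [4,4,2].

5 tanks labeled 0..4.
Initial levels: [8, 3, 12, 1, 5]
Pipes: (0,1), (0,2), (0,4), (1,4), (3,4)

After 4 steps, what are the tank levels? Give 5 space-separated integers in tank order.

Step 1: flows [0->1,2->0,0->4,4->1,4->3] -> levels [7 5 11 2 4]
Step 2: flows [0->1,2->0,0->4,1->4,4->3] -> levels [6 5 10 3 5]
Step 3: flows [0->1,2->0,0->4,1=4,4->3] -> levels [5 6 9 4 5]
Step 4: flows [1->0,2->0,0=4,1->4,4->3] -> levels [7 4 8 5 5]

Answer: 7 4 8 5 5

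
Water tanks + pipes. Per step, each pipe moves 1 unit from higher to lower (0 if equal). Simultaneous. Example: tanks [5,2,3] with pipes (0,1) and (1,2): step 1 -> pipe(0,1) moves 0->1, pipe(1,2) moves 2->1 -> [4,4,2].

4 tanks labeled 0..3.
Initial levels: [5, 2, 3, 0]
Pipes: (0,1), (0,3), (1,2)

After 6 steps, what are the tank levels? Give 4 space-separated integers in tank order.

Answer: 3 2 3 2

Derivation:
Step 1: flows [0->1,0->3,2->1] -> levels [3 4 2 1]
Step 2: flows [1->0,0->3,1->2] -> levels [3 2 3 2]
Step 3: flows [0->1,0->3,2->1] -> levels [1 4 2 3]
Step 4: flows [1->0,3->0,1->2] -> levels [3 2 3 2]
  -> period-2 cycle: step 4 state = step 2 state
  -> state at step 6: (6-2) mod 2 = 0, same as step 2 -> [3 2 3 2]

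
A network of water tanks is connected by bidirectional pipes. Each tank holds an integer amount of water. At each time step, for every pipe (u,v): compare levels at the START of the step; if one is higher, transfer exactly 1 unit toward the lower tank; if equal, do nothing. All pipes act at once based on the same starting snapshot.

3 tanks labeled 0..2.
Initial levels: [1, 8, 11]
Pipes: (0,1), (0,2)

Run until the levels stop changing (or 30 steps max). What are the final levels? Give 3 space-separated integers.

Step 1: flows [1->0,2->0] -> levels [3 7 10]
Step 2: flows [1->0,2->0] -> levels [5 6 9]
Step 3: flows [1->0,2->0] -> levels [7 5 8]
Step 4: flows [0->1,2->0] -> levels [7 6 7]
Step 5: flows [0->1,0=2] -> levels [6 7 7]
Step 6: flows [1->0,2->0] -> levels [8 6 6]
Step 7: flows [0->1,0->2] -> levels [6 7 7]
  -> period-2 cycle: step 7 state = step 5 state; never stabilizes
  -> state at step 30: (30-5) mod 2 = 1, same as step 6 -> [8 6 6]

Answer: 8 6 6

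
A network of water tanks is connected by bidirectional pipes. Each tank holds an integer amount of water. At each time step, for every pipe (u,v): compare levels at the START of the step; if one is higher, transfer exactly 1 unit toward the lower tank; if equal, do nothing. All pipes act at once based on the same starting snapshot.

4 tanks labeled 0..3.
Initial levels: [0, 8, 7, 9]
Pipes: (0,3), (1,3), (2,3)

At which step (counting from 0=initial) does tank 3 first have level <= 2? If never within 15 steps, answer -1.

Step 1: flows [3->0,3->1,3->2] -> levels [1 9 8 6]
Step 2: flows [3->0,1->3,2->3] -> levels [2 8 7 7]
Step 3: flows [3->0,1->3,2=3] -> levels [3 7 7 7]
Step 4: flows [3->0,1=3,2=3] -> levels [4 7 7 6]
Step 5: flows [3->0,1->3,2->3] -> levels [5 6 6 7]
Step 6: flows [3->0,3->1,3->2] -> levels [6 7 7 4]
Step 7: flows [0->3,1->3,2->3] -> levels [5 6 6 7]
  -> period-2 cycle (repeats step 5); tank 3 never drops to <=2
Tank 3 never reaches <=2 within 15 steps

Answer: -1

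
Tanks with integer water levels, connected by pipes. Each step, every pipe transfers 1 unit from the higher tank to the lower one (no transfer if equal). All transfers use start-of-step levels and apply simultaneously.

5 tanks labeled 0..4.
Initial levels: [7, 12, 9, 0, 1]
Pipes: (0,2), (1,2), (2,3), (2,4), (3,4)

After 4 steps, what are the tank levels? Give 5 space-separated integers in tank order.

Step 1: flows [2->0,1->2,2->3,2->4,4->3] -> levels [8 11 7 2 1]
Step 2: flows [0->2,1->2,2->3,2->4,3->4] -> levels [7 10 7 2 3]
Step 3: flows [0=2,1->2,2->3,2->4,4->3] -> levels [7 9 6 4 3]
Step 4: flows [0->2,1->2,2->3,2->4,3->4] -> levels [6 8 6 4 5]

Answer: 6 8 6 4 5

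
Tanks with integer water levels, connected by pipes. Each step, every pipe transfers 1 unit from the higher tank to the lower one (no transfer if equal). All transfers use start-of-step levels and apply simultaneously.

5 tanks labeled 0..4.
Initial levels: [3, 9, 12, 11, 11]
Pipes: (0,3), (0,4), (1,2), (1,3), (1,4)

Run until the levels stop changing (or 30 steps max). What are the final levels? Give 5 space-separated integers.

Answer: 7 9 10 10 10

Derivation:
Step 1: flows [3->0,4->0,2->1,3->1,4->1] -> levels [5 12 11 9 9]
Step 2: flows [3->0,4->0,1->2,1->3,1->4] -> levels [7 9 12 9 9]
Step 3: flows [3->0,4->0,2->1,1=3,1=4] -> levels [9 10 11 8 8]
Step 4: flows [0->3,0->4,2->1,1->3,1->4] -> levels [7 9 10 10 10]
Step 5: flows [3->0,4->0,2->1,3->1,4->1] -> levels [9 12 9 8 8]
Step 6: flows [0->3,0->4,1->2,1->3,1->4] -> levels [7 9 10 10 10]
  -> period-2 cycle: step 6 state = step 4 state; never stabilizes
  -> state at step 30: (30-4) mod 2 = 0, same as step 4 -> [7 9 10 10 10]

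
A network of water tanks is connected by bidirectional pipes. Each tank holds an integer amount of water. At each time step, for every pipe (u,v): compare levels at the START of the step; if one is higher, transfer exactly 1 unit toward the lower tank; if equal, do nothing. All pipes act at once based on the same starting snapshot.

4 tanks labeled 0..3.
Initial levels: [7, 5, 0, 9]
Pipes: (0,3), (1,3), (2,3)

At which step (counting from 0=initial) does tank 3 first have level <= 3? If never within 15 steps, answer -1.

Answer: 6

Derivation:
Step 1: flows [3->0,3->1,3->2] -> levels [8 6 1 6]
Step 2: flows [0->3,1=3,3->2] -> levels [7 6 2 6]
Step 3: flows [0->3,1=3,3->2] -> levels [6 6 3 6]
Step 4: flows [0=3,1=3,3->2] -> levels [6 6 4 5]
Step 5: flows [0->3,1->3,3->2] -> levels [5 5 5 6]
Step 6: flows [3->0,3->1,3->2] -> levels [6 6 6 3]
Tank 3 first reaches <=3 at step 6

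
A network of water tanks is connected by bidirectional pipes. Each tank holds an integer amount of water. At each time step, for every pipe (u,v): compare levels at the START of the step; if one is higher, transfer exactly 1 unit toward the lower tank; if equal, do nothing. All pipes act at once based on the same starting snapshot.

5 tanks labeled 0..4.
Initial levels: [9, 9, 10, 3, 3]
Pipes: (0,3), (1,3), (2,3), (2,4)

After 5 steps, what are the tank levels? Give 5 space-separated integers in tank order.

Answer: 8 8 7 5 6

Derivation:
Step 1: flows [0->3,1->3,2->3,2->4] -> levels [8 8 8 6 4]
Step 2: flows [0->3,1->3,2->3,2->4] -> levels [7 7 6 9 5]
Step 3: flows [3->0,3->1,3->2,2->4] -> levels [8 8 6 6 6]
Step 4: flows [0->3,1->3,2=3,2=4] -> levels [7 7 6 8 6]
Step 5: flows [3->0,3->1,3->2,2=4] -> levels [8 8 7 5 6]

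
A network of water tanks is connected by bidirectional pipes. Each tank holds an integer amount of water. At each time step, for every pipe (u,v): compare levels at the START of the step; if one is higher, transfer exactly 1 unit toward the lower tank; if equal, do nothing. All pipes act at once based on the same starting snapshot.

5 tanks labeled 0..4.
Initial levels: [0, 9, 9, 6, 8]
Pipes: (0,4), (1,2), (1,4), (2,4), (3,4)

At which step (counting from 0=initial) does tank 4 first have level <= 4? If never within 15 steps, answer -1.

Answer: 4

Derivation:
Step 1: flows [4->0,1=2,1->4,2->4,4->3] -> levels [1 8 8 7 8]
Step 2: flows [4->0,1=2,1=4,2=4,4->3] -> levels [2 8 8 8 6]
Step 3: flows [4->0,1=2,1->4,2->4,3->4] -> levels [3 7 7 7 8]
Step 4: flows [4->0,1=2,4->1,4->2,4->3] -> levels [4 8 8 8 4]
Tank 4 first reaches <=4 at step 4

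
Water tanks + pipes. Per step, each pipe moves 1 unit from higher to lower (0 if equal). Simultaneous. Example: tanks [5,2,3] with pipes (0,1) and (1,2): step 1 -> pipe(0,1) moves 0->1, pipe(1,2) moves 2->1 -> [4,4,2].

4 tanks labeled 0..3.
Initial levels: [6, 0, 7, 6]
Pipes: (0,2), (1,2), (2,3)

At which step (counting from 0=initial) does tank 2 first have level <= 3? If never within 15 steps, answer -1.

Answer: 4

Derivation:
Step 1: flows [2->0,2->1,2->3] -> levels [7 1 4 7]
Step 2: flows [0->2,2->1,3->2] -> levels [6 2 5 6]
Step 3: flows [0->2,2->1,3->2] -> levels [5 3 6 5]
Step 4: flows [2->0,2->1,2->3] -> levels [6 4 3 6]
Tank 2 first reaches <=3 at step 4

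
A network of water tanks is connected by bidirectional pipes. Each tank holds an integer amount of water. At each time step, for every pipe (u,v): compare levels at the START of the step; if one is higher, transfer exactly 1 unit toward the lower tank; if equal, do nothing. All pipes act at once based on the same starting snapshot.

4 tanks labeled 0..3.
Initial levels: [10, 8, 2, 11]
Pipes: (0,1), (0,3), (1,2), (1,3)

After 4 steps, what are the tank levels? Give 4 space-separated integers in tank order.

Step 1: flows [0->1,3->0,1->2,3->1] -> levels [10 9 3 9]
Step 2: flows [0->1,0->3,1->2,1=3] -> levels [8 9 4 10]
Step 3: flows [1->0,3->0,1->2,3->1] -> levels [10 8 5 8]
Step 4: flows [0->1,0->3,1->2,1=3] -> levels [8 8 6 9]

Answer: 8 8 6 9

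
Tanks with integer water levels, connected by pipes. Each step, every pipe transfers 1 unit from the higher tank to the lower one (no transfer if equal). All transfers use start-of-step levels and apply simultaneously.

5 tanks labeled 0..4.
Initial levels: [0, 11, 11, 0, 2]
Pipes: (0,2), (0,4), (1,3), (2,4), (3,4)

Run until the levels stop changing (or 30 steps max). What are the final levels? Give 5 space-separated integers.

Answer: 4 6 3 5 6

Derivation:
Step 1: flows [2->0,4->0,1->3,2->4,4->3] -> levels [2 10 9 2 1]
Step 2: flows [2->0,0->4,1->3,2->4,3->4] -> levels [2 9 7 2 4]
Step 3: flows [2->0,4->0,1->3,2->4,4->3] -> levels [4 8 5 4 3]
Step 4: flows [2->0,0->4,1->3,2->4,3->4] -> levels [4 7 3 4 6]
Step 5: flows [0->2,4->0,1->3,4->2,4->3] -> levels [4 6 5 6 3]
Step 6: flows [2->0,0->4,1=3,2->4,3->4] -> levels [4 6 3 5 6]
Step 7: flows [0->2,4->0,1->3,4->2,4->3] -> levels [4 5 5 7 3]
Step 8: flows [2->0,0->4,3->1,2->4,3->4] -> levels [4 6 3 5 6]
  -> period-2 cycle: step 8 state = step 6 state; never stabilizes
  -> state at step 30: (30-6) mod 2 = 0, same as step 6 -> [4 6 3 5 6]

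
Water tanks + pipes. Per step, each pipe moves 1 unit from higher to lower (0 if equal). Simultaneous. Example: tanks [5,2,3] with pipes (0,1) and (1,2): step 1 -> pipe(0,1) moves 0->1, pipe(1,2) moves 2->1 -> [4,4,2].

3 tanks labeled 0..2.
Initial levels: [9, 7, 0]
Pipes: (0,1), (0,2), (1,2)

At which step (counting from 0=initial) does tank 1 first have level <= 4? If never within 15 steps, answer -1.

Answer: -1

Derivation:
Step 1: flows [0->1,0->2,1->2] -> levels [7 7 2]
Step 2: flows [0=1,0->2,1->2] -> levels [6 6 4]
Step 3: flows [0=1,0->2,1->2] -> levels [5 5 6]
Step 4: flows [0=1,2->0,2->1] -> levels [6 6 4]
  -> period-2 cycle (repeats step 2); tank 1 never drops to <=4
Tank 1 never reaches <=4 within 15 steps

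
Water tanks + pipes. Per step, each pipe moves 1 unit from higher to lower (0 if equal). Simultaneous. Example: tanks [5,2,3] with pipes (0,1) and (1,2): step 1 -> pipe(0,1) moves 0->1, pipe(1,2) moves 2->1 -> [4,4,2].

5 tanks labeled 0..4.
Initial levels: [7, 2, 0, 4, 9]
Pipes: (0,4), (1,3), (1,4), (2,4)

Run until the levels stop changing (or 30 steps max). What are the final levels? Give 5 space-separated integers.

Step 1: flows [4->0,3->1,4->1,4->2] -> levels [8 4 1 3 6]
Step 2: flows [0->4,1->3,4->1,4->2] -> levels [7 4 2 4 5]
Step 3: flows [0->4,1=3,4->1,4->2] -> levels [6 5 3 4 4]
Step 4: flows [0->4,1->3,1->4,4->2] -> levels [5 3 4 5 5]
Step 5: flows [0=4,3->1,4->1,4->2] -> levels [5 5 5 4 3]
Step 6: flows [0->4,1->3,1->4,2->4] -> levels [4 3 4 5 6]
Step 7: flows [4->0,3->1,4->1,4->2] -> levels [5 5 5 4 3]
  -> period-2 cycle: step 7 state = step 5 state; never stabilizes
  -> state at step 30: (30-5) mod 2 = 1, same as step 6 -> [4 3 4 5 6]

Answer: 4 3 4 5 6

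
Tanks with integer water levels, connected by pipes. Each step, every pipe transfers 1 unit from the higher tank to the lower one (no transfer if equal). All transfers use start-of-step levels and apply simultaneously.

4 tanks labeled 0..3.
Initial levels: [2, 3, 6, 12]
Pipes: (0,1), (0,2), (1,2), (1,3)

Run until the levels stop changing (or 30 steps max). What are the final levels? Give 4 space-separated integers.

Answer: 6 5 6 6

Derivation:
Step 1: flows [1->0,2->0,2->1,3->1] -> levels [4 4 4 11]
Step 2: flows [0=1,0=2,1=2,3->1] -> levels [4 5 4 10]
Step 3: flows [1->0,0=2,1->2,3->1] -> levels [5 4 5 9]
Step 4: flows [0->1,0=2,2->1,3->1] -> levels [4 7 4 8]
Step 5: flows [1->0,0=2,1->2,3->1] -> levels [5 6 5 7]
Step 6: flows [1->0,0=2,1->2,3->1] -> levels [6 5 6 6]
Step 7: flows [0->1,0=2,2->1,3->1] -> levels [5 8 5 5]
Step 8: flows [1->0,0=2,1->2,1->3] -> levels [6 5 6 6]
  -> period-2 cycle: step 8 state = step 6 state; never stabilizes
  -> state at step 30: (30-6) mod 2 = 0, same as step 6 -> [6 5 6 6]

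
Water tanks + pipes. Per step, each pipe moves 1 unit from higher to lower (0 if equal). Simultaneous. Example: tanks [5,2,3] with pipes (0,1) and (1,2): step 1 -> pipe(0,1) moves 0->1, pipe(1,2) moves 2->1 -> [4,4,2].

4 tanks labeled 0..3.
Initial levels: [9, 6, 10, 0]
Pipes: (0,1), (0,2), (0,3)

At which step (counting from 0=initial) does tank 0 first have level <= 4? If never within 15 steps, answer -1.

Step 1: flows [0->1,2->0,0->3] -> levels [8 7 9 1]
Step 2: flows [0->1,2->0,0->3] -> levels [7 8 8 2]
Step 3: flows [1->0,2->0,0->3] -> levels [8 7 7 3]
Step 4: flows [0->1,0->2,0->3] -> levels [5 8 8 4]
Step 5: flows [1->0,2->0,0->3] -> levels [6 7 7 5]
Step 6: flows [1->0,2->0,0->3] -> levels [7 6 6 6]
Step 7: flows [0->1,0->2,0->3] -> levels [4 7 7 7]
Tank 0 first reaches <=4 at step 7

Answer: 7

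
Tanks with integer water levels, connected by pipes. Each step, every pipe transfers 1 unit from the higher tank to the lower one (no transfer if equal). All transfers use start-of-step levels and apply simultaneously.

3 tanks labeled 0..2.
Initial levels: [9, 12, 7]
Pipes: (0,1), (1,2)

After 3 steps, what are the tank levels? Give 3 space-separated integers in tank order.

Answer: 9 10 9

Derivation:
Step 1: flows [1->0,1->2] -> levels [10 10 8]
Step 2: flows [0=1,1->2] -> levels [10 9 9]
Step 3: flows [0->1,1=2] -> levels [9 10 9]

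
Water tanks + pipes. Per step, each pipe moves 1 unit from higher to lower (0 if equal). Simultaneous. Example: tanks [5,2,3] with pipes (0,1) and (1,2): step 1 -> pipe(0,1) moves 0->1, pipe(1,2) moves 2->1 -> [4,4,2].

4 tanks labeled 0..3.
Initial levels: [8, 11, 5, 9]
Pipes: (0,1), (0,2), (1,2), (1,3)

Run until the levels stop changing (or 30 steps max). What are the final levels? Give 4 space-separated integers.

Answer: 8 7 9 9

Derivation:
Step 1: flows [1->0,0->2,1->2,1->3] -> levels [8 8 7 10]
Step 2: flows [0=1,0->2,1->2,3->1] -> levels [7 8 9 9]
Step 3: flows [1->0,2->0,2->1,3->1] -> levels [9 9 7 8]
Step 4: flows [0=1,0->2,1->2,1->3] -> levels [8 7 9 9]
Step 5: flows [0->1,2->0,2->1,3->1] -> levels [8 10 7 8]
Step 6: flows [1->0,0->2,1->2,1->3] -> levels [8 7 9 9]
  -> period-2 cycle: step 6 state = step 4 state; never stabilizes
  -> state at step 30: (30-4) mod 2 = 0, same as step 4 -> [8 7 9 9]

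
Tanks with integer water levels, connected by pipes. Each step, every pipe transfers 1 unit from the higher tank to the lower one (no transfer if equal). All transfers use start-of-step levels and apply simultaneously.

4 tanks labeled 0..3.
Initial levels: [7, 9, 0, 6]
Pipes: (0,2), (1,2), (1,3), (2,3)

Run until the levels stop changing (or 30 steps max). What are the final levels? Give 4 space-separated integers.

Step 1: flows [0->2,1->2,1->3,3->2] -> levels [6 7 3 6]
Step 2: flows [0->2,1->2,1->3,3->2] -> levels [5 5 6 6]
Step 3: flows [2->0,2->1,3->1,2=3] -> levels [6 7 4 5]
Step 4: flows [0->2,1->2,1->3,3->2] -> levels [5 5 7 5]
Step 5: flows [2->0,2->1,1=3,2->3] -> levels [6 6 4 6]
Step 6: flows [0->2,1->2,1=3,3->2] -> levels [5 5 7 5]
  -> period-2 cycle: step 6 state = step 4 state; never stabilizes
  -> state at step 30: (30-4) mod 2 = 0, same as step 4 -> [5 5 7 5]

Answer: 5 5 7 5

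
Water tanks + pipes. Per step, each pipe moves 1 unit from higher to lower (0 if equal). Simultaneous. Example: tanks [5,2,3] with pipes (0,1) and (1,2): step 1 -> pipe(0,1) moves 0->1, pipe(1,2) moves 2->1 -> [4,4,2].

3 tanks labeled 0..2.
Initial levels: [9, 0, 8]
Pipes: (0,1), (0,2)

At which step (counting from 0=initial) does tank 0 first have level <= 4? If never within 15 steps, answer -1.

Step 1: flows [0->1,0->2] -> levels [7 1 9]
Step 2: flows [0->1,2->0] -> levels [7 2 8]
Step 3: flows [0->1,2->0] -> levels [7 3 7]
Step 4: flows [0->1,0=2] -> levels [6 4 7]
Step 5: flows [0->1,2->0] -> levels [6 5 6]
Step 6: flows [0->1,0=2] -> levels [5 6 6]
Step 7: flows [1->0,2->0] -> levels [7 5 5]
Step 8: flows [0->1,0->2] -> levels [5 6 6]
  -> period-2 cycle (repeats step 6); tank 0 never drops to <=4
Tank 0 never reaches <=4 within 15 steps

Answer: -1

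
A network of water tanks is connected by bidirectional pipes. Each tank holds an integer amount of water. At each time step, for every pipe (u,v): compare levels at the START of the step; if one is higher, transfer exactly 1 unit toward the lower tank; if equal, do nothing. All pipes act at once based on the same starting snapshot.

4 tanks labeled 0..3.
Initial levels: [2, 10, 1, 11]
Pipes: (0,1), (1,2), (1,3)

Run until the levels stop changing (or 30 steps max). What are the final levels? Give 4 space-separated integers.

Step 1: flows [1->0,1->2,3->1] -> levels [3 9 2 10]
Step 2: flows [1->0,1->2,3->1] -> levels [4 8 3 9]
Step 3: flows [1->0,1->2,3->1] -> levels [5 7 4 8]
Step 4: flows [1->0,1->2,3->1] -> levels [6 6 5 7]
Step 5: flows [0=1,1->2,3->1] -> levels [6 6 6 6]
Step 6: flows [0=1,1=2,1=3] -> levels [6 6 6 6]
  -> stable (no change)

Answer: 6 6 6 6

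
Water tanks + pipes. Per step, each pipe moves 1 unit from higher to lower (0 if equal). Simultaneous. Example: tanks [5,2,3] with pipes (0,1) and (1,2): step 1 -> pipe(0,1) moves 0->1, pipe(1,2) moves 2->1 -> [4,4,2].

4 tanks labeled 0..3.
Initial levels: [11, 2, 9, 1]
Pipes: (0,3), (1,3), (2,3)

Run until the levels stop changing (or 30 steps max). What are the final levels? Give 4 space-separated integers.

Answer: 6 6 6 5

Derivation:
Step 1: flows [0->3,1->3,2->3] -> levels [10 1 8 4]
Step 2: flows [0->3,3->1,2->3] -> levels [9 2 7 5]
Step 3: flows [0->3,3->1,2->3] -> levels [8 3 6 6]
Step 4: flows [0->3,3->1,2=3] -> levels [7 4 6 6]
Step 5: flows [0->3,3->1,2=3] -> levels [6 5 6 6]
Step 6: flows [0=3,3->1,2=3] -> levels [6 6 6 5]
Step 7: flows [0->3,1->3,2->3] -> levels [5 5 5 8]
Step 8: flows [3->0,3->1,3->2] -> levels [6 6 6 5]
  -> period-2 cycle: step 8 state = step 6 state; never stabilizes
  -> state at step 30: (30-6) mod 2 = 0, same as step 6 -> [6 6 6 5]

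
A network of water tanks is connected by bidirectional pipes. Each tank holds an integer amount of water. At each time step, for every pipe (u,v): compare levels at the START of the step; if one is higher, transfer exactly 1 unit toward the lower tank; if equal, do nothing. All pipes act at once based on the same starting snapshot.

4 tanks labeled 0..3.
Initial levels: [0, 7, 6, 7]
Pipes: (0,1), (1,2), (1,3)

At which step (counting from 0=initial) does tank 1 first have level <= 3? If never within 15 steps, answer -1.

Answer: 5

Derivation:
Step 1: flows [1->0,1->2,1=3] -> levels [1 5 7 7]
Step 2: flows [1->0,2->1,3->1] -> levels [2 6 6 6]
Step 3: flows [1->0,1=2,1=3] -> levels [3 5 6 6]
Step 4: flows [1->0,2->1,3->1] -> levels [4 6 5 5]
Step 5: flows [1->0,1->2,1->3] -> levels [5 3 6 6]
Tank 1 first reaches <=3 at step 5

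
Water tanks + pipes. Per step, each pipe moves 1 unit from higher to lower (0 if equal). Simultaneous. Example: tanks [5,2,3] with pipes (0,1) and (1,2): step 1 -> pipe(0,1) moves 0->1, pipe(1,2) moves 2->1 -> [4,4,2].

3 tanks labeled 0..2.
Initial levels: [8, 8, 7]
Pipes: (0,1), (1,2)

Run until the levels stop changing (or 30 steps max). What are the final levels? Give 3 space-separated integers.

Answer: 7 9 7

Derivation:
Step 1: flows [0=1,1->2] -> levels [8 7 8]
Step 2: flows [0->1,2->1] -> levels [7 9 7]
Step 3: flows [1->0,1->2] -> levels [8 7 8]
  -> period-2 cycle: step 3 state = step 1 state; never stabilizes
  -> state at step 30: (30-1) mod 2 = 1, same as step 2 -> [7 9 7]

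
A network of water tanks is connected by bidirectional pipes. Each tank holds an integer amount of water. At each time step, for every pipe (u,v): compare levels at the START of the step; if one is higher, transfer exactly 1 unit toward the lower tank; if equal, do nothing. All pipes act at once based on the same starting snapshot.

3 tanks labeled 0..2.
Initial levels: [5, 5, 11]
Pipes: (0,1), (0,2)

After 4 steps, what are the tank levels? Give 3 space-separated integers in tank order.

Step 1: flows [0=1,2->0] -> levels [6 5 10]
Step 2: flows [0->1,2->0] -> levels [6 6 9]
Step 3: flows [0=1,2->0] -> levels [7 6 8]
Step 4: flows [0->1,2->0] -> levels [7 7 7]

Answer: 7 7 7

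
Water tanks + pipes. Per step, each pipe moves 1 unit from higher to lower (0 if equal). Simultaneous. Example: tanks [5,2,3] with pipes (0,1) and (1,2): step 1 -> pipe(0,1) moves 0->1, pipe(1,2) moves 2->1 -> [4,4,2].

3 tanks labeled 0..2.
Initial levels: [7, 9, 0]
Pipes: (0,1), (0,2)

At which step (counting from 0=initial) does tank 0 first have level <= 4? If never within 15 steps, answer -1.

Step 1: flows [1->0,0->2] -> levels [7 8 1]
Step 2: flows [1->0,0->2] -> levels [7 7 2]
Step 3: flows [0=1,0->2] -> levels [6 7 3]
Step 4: flows [1->0,0->2] -> levels [6 6 4]
Step 5: flows [0=1,0->2] -> levels [5 6 5]
Step 6: flows [1->0,0=2] -> levels [6 5 5]
Step 7: flows [0->1,0->2] -> levels [4 6 6]
Tank 0 first reaches <=4 at step 7

Answer: 7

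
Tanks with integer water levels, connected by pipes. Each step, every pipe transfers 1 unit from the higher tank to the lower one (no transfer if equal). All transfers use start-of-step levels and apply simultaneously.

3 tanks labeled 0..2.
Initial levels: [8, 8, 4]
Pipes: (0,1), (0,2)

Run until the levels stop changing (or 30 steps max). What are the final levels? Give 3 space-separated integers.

Step 1: flows [0=1,0->2] -> levels [7 8 5]
Step 2: flows [1->0,0->2] -> levels [7 7 6]
Step 3: flows [0=1,0->2] -> levels [6 7 7]
Step 4: flows [1->0,2->0] -> levels [8 6 6]
Step 5: flows [0->1,0->2] -> levels [6 7 7]
  -> period-2 cycle: step 5 state = step 3 state; never stabilizes
  -> state at step 30: (30-3) mod 2 = 1, same as step 4 -> [8 6 6]

Answer: 8 6 6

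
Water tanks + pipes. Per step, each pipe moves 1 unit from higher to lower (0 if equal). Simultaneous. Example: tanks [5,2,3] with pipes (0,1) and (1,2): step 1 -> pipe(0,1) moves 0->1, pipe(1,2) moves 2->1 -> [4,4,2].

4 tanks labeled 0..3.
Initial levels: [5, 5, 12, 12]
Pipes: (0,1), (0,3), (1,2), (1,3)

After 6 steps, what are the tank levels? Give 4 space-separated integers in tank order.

Step 1: flows [0=1,3->0,2->1,3->1] -> levels [6 7 11 10]
Step 2: flows [1->0,3->0,2->1,3->1] -> levels [8 8 10 8]
Step 3: flows [0=1,0=3,2->1,1=3] -> levels [8 9 9 8]
Step 4: flows [1->0,0=3,1=2,1->3] -> levels [9 7 9 9]
Step 5: flows [0->1,0=3,2->1,3->1] -> levels [8 10 8 8]
Step 6: flows [1->0,0=3,1->2,1->3] -> levels [9 7 9 9]

Answer: 9 7 9 9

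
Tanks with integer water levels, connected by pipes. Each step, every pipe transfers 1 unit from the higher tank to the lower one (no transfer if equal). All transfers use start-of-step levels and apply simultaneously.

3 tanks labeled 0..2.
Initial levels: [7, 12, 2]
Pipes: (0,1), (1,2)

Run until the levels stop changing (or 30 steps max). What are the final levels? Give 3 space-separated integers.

Answer: 7 7 7

Derivation:
Step 1: flows [1->0,1->2] -> levels [8 10 3]
Step 2: flows [1->0,1->2] -> levels [9 8 4]
Step 3: flows [0->1,1->2] -> levels [8 8 5]
Step 4: flows [0=1,1->2] -> levels [8 7 6]
Step 5: flows [0->1,1->2] -> levels [7 7 7]
Step 6: flows [0=1,1=2] -> levels [7 7 7]
  -> stable (no change)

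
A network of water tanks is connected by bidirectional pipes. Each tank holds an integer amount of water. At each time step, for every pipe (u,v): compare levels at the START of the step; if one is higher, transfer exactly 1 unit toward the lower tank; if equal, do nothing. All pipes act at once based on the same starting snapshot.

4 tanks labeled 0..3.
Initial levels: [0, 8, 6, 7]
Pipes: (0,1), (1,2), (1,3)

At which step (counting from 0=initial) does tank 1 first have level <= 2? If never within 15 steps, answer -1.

Step 1: flows [1->0,1->2,1->3] -> levels [1 5 7 8]
Step 2: flows [1->0,2->1,3->1] -> levels [2 6 6 7]
Step 3: flows [1->0,1=2,3->1] -> levels [3 6 6 6]
Step 4: flows [1->0,1=2,1=3] -> levels [4 5 6 6]
Step 5: flows [1->0,2->1,3->1] -> levels [5 6 5 5]
Step 6: flows [1->0,1->2,1->3] -> levels [6 3 6 6]
Step 7: flows [0->1,2->1,3->1] -> levels [5 6 5 5]
  -> period-2 cycle (repeats step 5); tank 1 never drops to <=2
Tank 1 never reaches <=2 within 15 steps

Answer: -1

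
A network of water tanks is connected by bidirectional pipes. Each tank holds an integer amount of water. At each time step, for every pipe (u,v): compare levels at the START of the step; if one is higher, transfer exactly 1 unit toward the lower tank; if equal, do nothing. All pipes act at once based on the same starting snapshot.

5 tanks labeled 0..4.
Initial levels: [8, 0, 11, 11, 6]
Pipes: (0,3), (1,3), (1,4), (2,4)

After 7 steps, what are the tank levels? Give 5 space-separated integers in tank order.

Step 1: flows [3->0,3->1,4->1,2->4] -> levels [9 2 10 9 6]
Step 2: flows [0=3,3->1,4->1,2->4] -> levels [9 4 9 8 6]
Step 3: flows [0->3,3->1,4->1,2->4] -> levels [8 6 8 8 6]
Step 4: flows [0=3,3->1,1=4,2->4] -> levels [8 7 7 7 7]
Step 5: flows [0->3,1=3,1=4,2=4] -> levels [7 7 7 8 7]
Step 6: flows [3->0,3->1,1=4,2=4] -> levels [8 8 7 6 7]
Step 7: flows [0->3,1->3,1->4,2=4] -> levels [7 6 7 8 8]

Answer: 7 6 7 8 8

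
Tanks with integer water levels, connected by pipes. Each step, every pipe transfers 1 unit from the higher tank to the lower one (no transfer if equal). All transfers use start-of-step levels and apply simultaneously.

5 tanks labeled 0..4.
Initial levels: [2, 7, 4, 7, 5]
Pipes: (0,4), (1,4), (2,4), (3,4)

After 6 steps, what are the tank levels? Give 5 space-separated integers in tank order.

Answer: 4 5 5 5 6

Derivation:
Step 1: flows [4->0,1->4,4->2,3->4] -> levels [3 6 5 6 5]
Step 2: flows [4->0,1->4,2=4,3->4] -> levels [4 5 5 5 6]
Step 3: flows [4->0,4->1,4->2,4->3] -> levels [5 6 6 6 2]
Step 4: flows [0->4,1->4,2->4,3->4] -> levels [4 5 5 5 6]
  -> period-2 cycle: step 4 state = step 2 state
  -> state at step 6: (6-2) mod 2 = 0, same as step 2 -> [4 5 5 5 6]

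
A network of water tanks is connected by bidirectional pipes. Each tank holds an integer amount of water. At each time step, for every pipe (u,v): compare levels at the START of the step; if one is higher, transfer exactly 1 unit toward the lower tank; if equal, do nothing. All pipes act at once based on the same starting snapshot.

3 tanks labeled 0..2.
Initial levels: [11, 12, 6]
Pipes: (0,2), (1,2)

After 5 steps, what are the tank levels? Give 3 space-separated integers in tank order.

Answer: 10 10 9

Derivation:
Step 1: flows [0->2,1->2] -> levels [10 11 8]
Step 2: flows [0->2,1->2] -> levels [9 10 10]
Step 3: flows [2->0,1=2] -> levels [10 10 9]
Step 4: flows [0->2,1->2] -> levels [9 9 11]
Step 5: flows [2->0,2->1] -> levels [10 10 9]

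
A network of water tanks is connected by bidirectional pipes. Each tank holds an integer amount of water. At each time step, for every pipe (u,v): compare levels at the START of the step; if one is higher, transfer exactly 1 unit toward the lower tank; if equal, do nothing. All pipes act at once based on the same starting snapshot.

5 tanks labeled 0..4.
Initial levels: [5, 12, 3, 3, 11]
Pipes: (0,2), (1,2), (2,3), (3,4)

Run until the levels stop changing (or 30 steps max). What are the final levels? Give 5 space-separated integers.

Answer: 7 7 5 8 7

Derivation:
Step 1: flows [0->2,1->2,2=3,4->3] -> levels [4 11 5 4 10]
Step 2: flows [2->0,1->2,2->3,4->3] -> levels [5 10 4 6 9]
Step 3: flows [0->2,1->2,3->2,4->3] -> levels [4 9 7 6 8]
Step 4: flows [2->0,1->2,2->3,4->3] -> levels [5 8 6 8 7]
Step 5: flows [2->0,1->2,3->2,3->4] -> levels [6 7 7 6 8]
Step 6: flows [2->0,1=2,2->3,4->3] -> levels [7 7 5 8 7]
Step 7: flows [0->2,1->2,3->2,3->4] -> levels [6 6 8 6 8]
Step 8: flows [2->0,2->1,2->3,4->3] -> levels [7 7 5 8 7]
  -> period-2 cycle: step 8 state = step 6 state; never stabilizes
  -> state at step 30: (30-6) mod 2 = 0, same as step 6 -> [7 7 5 8 7]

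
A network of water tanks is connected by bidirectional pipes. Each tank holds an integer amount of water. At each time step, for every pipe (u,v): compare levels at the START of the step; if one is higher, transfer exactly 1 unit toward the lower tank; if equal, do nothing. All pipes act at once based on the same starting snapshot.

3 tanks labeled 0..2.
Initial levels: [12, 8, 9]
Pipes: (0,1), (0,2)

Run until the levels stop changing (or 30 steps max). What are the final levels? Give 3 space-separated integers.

Step 1: flows [0->1,0->2] -> levels [10 9 10]
Step 2: flows [0->1,0=2] -> levels [9 10 10]
Step 3: flows [1->0,2->0] -> levels [11 9 9]
Step 4: flows [0->1,0->2] -> levels [9 10 10]
  -> period-2 cycle: step 4 state = step 2 state; never stabilizes
  -> state at step 30: (30-2) mod 2 = 0, same as step 2 -> [9 10 10]

Answer: 9 10 10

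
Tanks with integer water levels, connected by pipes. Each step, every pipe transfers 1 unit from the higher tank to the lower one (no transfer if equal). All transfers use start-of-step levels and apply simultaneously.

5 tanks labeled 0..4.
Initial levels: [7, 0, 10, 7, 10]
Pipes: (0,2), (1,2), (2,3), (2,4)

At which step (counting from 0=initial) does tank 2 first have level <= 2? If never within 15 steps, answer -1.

Step 1: flows [2->0,2->1,2->3,2=4] -> levels [8 1 7 8 10]
Step 2: flows [0->2,2->1,3->2,4->2] -> levels [7 2 9 7 9]
Step 3: flows [2->0,2->1,2->3,2=4] -> levels [8 3 6 8 9]
Step 4: flows [0->2,2->1,3->2,4->2] -> levels [7 4 8 7 8]
Step 5: flows [2->0,2->1,2->3,2=4] -> levels [8 5 5 8 8]
Step 6: flows [0->2,1=2,3->2,4->2] -> levels [7 5 8 7 7]
Step 7: flows [2->0,2->1,2->3,2->4] -> levels [8 6 4 8 8]
Step 8: flows [0->2,1->2,3->2,4->2] -> levels [7 5 8 7 7]
  -> period-2 cycle (repeats step 6); tank 2 never drops to <=2
Tank 2 never reaches <=2 within 15 steps

Answer: -1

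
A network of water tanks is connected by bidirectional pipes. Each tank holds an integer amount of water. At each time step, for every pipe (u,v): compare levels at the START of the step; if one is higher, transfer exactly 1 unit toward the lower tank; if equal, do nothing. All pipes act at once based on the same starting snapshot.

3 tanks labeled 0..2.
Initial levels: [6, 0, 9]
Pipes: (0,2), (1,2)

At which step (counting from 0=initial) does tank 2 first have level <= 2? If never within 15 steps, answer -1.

Step 1: flows [2->0,2->1] -> levels [7 1 7]
Step 2: flows [0=2,2->1] -> levels [7 2 6]
Step 3: flows [0->2,2->1] -> levels [6 3 6]
Step 4: flows [0=2,2->1] -> levels [6 4 5]
Step 5: flows [0->2,2->1] -> levels [5 5 5]
Step 6: flows [0=2,1=2] -> levels [5 5 5]
  -> stable; tank 2 stays at 5 > 2
Tank 2 never reaches <=2 within 15 steps

Answer: -1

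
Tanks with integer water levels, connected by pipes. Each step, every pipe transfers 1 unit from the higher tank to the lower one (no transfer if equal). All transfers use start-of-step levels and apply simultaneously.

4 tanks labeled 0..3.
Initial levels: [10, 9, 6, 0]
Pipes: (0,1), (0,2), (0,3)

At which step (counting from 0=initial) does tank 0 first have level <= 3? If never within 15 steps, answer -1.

Step 1: flows [0->1,0->2,0->3] -> levels [7 10 7 1]
Step 2: flows [1->0,0=2,0->3] -> levels [7 9 7 2]
Step 3: flows [1->0,0=2,0->3] -> levels [7 8 7 3]
Step 4: flows [1->0,0=2,0->3] -> levels [7 7 7 4]
Step 5: flows [0=1,0=2,0->3] -> levels [6 7 7 5]
Step 6: flows [1->0,2->0,0->3] -> levels [7 6 6 6]
Step 7: flows [0->1,0->2,0->3] -> levels [4 7 7 7]
Step 8: flows [1->0,2->0,3->0] -> levels [7 6 6 6]
  -> period-2 cycle (repeats step 6); tank 0 never drops to <=3
Tank 0 never reaches <=3 within 15 steps

Answer: -1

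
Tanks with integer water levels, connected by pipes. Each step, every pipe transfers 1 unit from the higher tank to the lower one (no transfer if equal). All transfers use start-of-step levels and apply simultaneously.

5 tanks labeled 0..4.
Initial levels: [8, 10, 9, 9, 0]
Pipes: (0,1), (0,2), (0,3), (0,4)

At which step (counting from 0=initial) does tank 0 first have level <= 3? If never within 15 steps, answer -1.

Step 1: flows [1->0,2->0,3->0,0->4] -> levels [10 9 8 8 1]
Step 2: flows [0->1,0->2,0->3,0->4] -> levels [6 10 9 9 2]
Step 3: flows [1->0,2->0,3->0,0->4] -> levels [8 9 8 8 3]
Step 4: flows [1->0,0=2,0=3,0->4] -> levels [8 8 8 8 4]
Step 5: flows [0=1,0=2,0=3,0->4] -> levels [7 8 8 8 5]
Step 6: flows [1->0,2->0,3->0,0->4] -> levels [9 7 7 7 6]
Step 7: flows [0->1,0->2,0->3,0->4] -> levels [5 8 8 8 7]
Step 8: flows [1->0,2->0,3->0,4->0] -> levels [9 7 7 7 6]
  -> period-2 cycle (repeats step 6); tank 0 never drops to <=3
Tank 0 never reaches <=3 within 15 steps

Answer: -1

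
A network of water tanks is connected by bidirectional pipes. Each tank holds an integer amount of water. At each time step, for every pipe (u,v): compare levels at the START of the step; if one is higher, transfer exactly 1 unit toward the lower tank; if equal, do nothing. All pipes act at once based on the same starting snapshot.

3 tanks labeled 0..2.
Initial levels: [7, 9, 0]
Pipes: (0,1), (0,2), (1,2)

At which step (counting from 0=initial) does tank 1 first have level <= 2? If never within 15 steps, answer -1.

Step 1: flows [1->0,0->2,1->2] -> levels [7 7 2]
Step 2: flows [0=1,0->2,1->2] -> levels [6 6 4]
Step 3: flows [0=1,0->2,1->2] -> levels [5 5 6]
Step 4: flows [0=1,2->0,2->1] -> levels [6 6 4]
  -> period-2 cycle (repeats step 2); tank 1 never drops to <=2
Tank 1 never reaches <=2 within 15 steps

Answer: -1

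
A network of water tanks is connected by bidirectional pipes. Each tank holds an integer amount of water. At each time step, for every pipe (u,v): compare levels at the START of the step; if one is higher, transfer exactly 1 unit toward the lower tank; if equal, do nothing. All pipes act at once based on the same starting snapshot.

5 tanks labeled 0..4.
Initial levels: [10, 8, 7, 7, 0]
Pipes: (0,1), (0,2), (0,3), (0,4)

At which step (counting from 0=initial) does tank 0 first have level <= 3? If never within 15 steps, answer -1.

Answer: -1

Derivation:
Step 1: flows [0->1,0->2,0->3,0->4] -> levels [6 9 8 8 1]
Step 2: flows [1->0,2->0,3->0,0->4] -> levels [8 8 7 7 2]
Step 3: flows [0=1,0->2,0->3,0->4] -> levels [5 8 8 8 3]
Step 4: flows [1->0,2->0,3->0,0->4] -> levels [7 7 7 7 4]
Step 5: flows [0=1,0=2,0=3,0->4] -> levels [6 7 7 7 5]
Step 6: flows [1->0,2->0,3->0,0->4] -> levels [8 6 6 6 6]
Step 7: flows [0->1,0->2,0->3,0->4] -> levels [4 7 7 7 7]
Step 8: flows [1->0,2->0,3->0,4->0] -> levels [8 6 6 6 6]
  -> period-2 cycle (repeats step 6); tank 0 never drops to <=3
Tank 0 never reaches <=3 within 15 steps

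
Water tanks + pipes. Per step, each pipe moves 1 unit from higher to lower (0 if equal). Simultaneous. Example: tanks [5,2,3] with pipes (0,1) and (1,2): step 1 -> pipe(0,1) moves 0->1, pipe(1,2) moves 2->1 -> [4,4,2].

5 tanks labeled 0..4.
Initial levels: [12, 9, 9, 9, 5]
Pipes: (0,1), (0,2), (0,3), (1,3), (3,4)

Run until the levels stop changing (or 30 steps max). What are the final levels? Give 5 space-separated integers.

Step 1: flows [0->1,0->2,0->3,1=3,3->4] -> levels [9 10 10 9 6]
Step 2: flows [1->0,2->0,0=3,1->3,3->4] -> levels [11 8 9 9 7]
Step 3: flows [0->1,0->2,0->3,3->1,3->4] -> levels [8 10 10 8 8]
Step 4: flows [1->0,2->0,0=3,1->3,3=4] -> levels [10 8 9 9 8]
Step 5: flows [0->1,0->2,0->3,3->1,3->4] -> levels [7 10 10 8 9]
Step 6: flows [1->0,2->0,3->0,1->3,4->3] -> levels [10 8 9 9 8]
  -> period-2 cycle: step 6 state = step 4 state; never stabilizes
  -> state at step 30: (30-4) mod 2 = 0, same as step 4 -> [10 8 9 9 8]

Answer: 10 8 9 9 8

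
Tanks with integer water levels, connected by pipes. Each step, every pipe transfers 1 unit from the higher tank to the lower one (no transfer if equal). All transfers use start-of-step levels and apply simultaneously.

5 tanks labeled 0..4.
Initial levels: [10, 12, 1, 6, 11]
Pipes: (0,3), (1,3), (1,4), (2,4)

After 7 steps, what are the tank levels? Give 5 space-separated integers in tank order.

Answer: 8 7 7 10 8

Derivation:
Step 1: flows [0->3,1->3,1->4,4->2] -> levels [9 10 2 8 11]
Step 2: flows [0->3,1->3,4->1,4->2] -> levels [8 10 3 10 9]
Step 3: flows [3->0,1=3,1->4,4->2] -> levels [9 9 4 9 9]
Step 4: flows [0=3,1=3,1=4,4->2] -> levels [9 9 5 9 8]
Step 5: flows [0=3,1=3,1->4,4->2] -> levels [9 8 6 9 8]
Step 6: flows [0=3,3->1,1=4,4->2] -> levels [9 9 7 8 7]
Step 7: flows [0->3,1->3,1->4,2=4] -> levels [8 7 7 10 8]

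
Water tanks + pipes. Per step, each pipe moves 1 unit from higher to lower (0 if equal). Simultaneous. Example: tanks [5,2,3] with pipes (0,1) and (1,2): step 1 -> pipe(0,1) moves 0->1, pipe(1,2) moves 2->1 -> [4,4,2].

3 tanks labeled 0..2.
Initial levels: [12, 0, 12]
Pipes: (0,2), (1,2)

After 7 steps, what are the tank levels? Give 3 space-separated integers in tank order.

Step 1: flows [0=2,2->1] -> levels [12 1 11]
Step 2: flows [0->2,2->1] -> levels [11 2 11]
Step 3: flows [0=2,2->1] -> levels [11 3 10]
Step 4: flows [0->2,2->1] -> levels [10 4 10]
Step 5: flows [0=2,2->1] -> levels [10 5 9]
Step 6: flows [0->2,2->1] -> levels [9 6 9]
Step 7: flows [0=2,2->1] -> levels [9 7 8]

Answer: 9 7 8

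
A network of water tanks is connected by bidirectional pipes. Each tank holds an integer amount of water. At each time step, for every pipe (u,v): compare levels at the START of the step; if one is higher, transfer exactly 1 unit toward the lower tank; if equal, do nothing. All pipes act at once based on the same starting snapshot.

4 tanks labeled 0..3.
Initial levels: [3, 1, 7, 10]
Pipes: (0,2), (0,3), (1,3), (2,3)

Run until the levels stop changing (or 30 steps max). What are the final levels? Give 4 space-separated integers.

Step 1: flows [2->0,3->0,3->1,3->2] -> levels [5 2 7 7]
Step 2: flows [2->0,3->0,3->1,2=3] -> levels [7 3 6 5]
Step 3: flows [0->2,0->3,3->1,2->3] -> levels [5 4 6 6]
Step 4: flows [2->0,3->0,3->1,2=3] -> levels [7 5 5 4]
Step 5: flows [0->2,0->3,1->3,2->3] -> levels [5 4 5 7]
Step 6: flows [0=2,3->0,3->1,3->2] -> levels [6 5 6 4]
Step 7: flows [0=2,0->3,1->3,2->3] -> levels [5 4 5 7]
  -> period-2 cycle: step 7 state = step 5 state; never stabilizes
  -> state at step 30: (30-5) mod 2 = 1, same as step 6 -> [6 5 6 4]

Answer: 6 5 6 4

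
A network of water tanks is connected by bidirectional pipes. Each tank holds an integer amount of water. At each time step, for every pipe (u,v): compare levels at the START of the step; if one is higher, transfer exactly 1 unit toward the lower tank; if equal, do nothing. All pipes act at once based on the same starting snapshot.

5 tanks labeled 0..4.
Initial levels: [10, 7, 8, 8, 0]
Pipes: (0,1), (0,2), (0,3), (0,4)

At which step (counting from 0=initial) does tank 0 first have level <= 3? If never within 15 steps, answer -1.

Step 1: flows [0->1,0->2,0->3,0->4] -> levels [6 8 9 9 1]
Step 2: flows [1->0,2->0,3->0,0->4] -> levels [8 7 8 8 2]
Step 3: flows [0->1,0=2,0=3,0->4] -> levels [6 8 8 8 3]
Step 4: flows [1->0,2->0,3->0,0->4] -> levels [8 7 7 7 4]
Step 5: flows [0->1,0->2,0->3,0->4] -> levels [4 8 8 8 5]
Step 6: flows [1->0,2->0,3->0,4->0] -> levels [8 7 7 7 4]
  -> period-2 cycle (repeats step 4); tank 0 never drops to <=3
Tank 0 never reaches <=3 within 15 steps

Answer: -1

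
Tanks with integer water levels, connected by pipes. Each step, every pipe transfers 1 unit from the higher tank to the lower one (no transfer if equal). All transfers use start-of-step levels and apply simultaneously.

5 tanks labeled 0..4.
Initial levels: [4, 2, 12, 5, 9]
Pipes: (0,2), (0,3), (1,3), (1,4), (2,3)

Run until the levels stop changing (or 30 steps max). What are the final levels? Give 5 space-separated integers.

Step 1: flows [2->0,3->0,3->1,4->1,2->3] -> levels [6 4 10 4 8]
Step 2: flows [2->0,0->3,1=3,4->1,2->3] -> levels [6 5 8 6 7]
Step 3: flows [2->0,0=3,3->1,4->1,2->3] -> levels [7 7 6 6 6]
Step 4: flows [0->2,0->3,1->3,1->4,2=3] -> levels [5 5 7 8 7]
Step 5: flows [2->0,3->0,3->1,4->1,3->2] -> levels [7 7 7 5 6]
Step 6: flows [0=2,0->3,1->3,1->4,2->3] -> levels [6 5 6 8 7]
Step 7: flows [0=2,3->0,3->1,4->1,3->2] -> levels [7 7 7 5 6]
  -> period-2 cycle: step 7 state = step 5 state; never stabilizes
  -> state at step 30: (30-5) mod 2 = 1, same as step 6 -> [6 5 6 8 7]

Answer: 6 5 6 8 7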